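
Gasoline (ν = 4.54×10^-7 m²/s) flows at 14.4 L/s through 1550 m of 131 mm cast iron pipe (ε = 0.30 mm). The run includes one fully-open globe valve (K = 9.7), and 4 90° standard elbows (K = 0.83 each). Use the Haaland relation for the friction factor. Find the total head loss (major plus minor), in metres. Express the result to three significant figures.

H_L ≈ 17.8 m

V = 4Q/(πD²) = 1.068 m/s; V²/2g = 0.05818 m
Re = 3.08×10^5, ε/D = 0.00229 → f = 0.02481 (Haaland)
Major: h_f = f(L/D)·V²/2g = 0.02481·11832·0.05818 = 17.08 m
Minor: ΣK = 13.0; h_m = ΣK·V²/2g = 0.7575 m
Total H_L = 17.08 + 0.7575 = 17.83 m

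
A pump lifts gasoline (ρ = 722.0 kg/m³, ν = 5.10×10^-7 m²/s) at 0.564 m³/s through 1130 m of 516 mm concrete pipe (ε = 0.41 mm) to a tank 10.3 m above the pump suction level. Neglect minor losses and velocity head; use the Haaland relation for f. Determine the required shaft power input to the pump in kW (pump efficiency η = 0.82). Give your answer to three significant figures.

P_shaft ≈ 124 kW

V = 4Q/(πD²) = 2.697 m/s; Re = 2.73×10^6; ε/D = 7.95×10^-4; f = 0.01874
h_f = f(L/D)V²/2g = 15.21 m
Total head H = z + h_f = 10.3 + 15.21 = 25.51 m
P_hyd = ρgQH = 722.0·9.81·0.564·25.51 = 101.9 kW
P_shaft = P_hyd/η = 101.9/0.82 = 124.3 kW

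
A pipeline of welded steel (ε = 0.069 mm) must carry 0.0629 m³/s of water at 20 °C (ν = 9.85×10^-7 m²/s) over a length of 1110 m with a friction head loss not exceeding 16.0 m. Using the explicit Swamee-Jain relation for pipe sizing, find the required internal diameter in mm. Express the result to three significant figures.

D ≈ 211 mm

Swamee-Jain (Type III): D = 0.66·[ε^1.25·(LQ²/(gh_f))^4.75 + ν·Q^9.4·(L/(gh_f))^5.2]^0.04
LQ²/(gh_f) = 0.02798; L/(gh_f) = 7.072
Term 1 = ε^1.25·(…)^4.75 = 2.64×10^-13; Term 2 = ν·Q^9.4·(…)^5.2 = 1.31×10^-13
D = 0.66·(2.64×10^-13 + 1.31×10^-13)^0.04 = 0.2106 m = 211 mm
Check: V = 1.81 m/s, Re = 3.86×10^5, f = 0.01690, h_f = 14.8 m ≈ 16.0 m ✓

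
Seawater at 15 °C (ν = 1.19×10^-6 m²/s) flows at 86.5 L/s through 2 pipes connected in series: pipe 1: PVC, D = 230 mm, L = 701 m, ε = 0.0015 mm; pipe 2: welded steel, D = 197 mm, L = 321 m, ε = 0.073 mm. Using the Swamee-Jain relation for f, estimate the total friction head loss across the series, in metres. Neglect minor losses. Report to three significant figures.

Pipe 1: V = 2.082 m/s, Re = 4.02×10^5, ε/D = 6.52×10^-6, f = 0.01371, h_1 = f(L/D)V²/2g = 9.229 m
Pipe 2: V = 2.838 m/s, Re = 4.70×10^5, ε/D = 3.71×10^-4, f = 0.01697, h_2 = f(L/D)V²/2g = 11.35 m
Series → Q common, losses add: H = Σh = 20.58 m

H ≈ 20.6 m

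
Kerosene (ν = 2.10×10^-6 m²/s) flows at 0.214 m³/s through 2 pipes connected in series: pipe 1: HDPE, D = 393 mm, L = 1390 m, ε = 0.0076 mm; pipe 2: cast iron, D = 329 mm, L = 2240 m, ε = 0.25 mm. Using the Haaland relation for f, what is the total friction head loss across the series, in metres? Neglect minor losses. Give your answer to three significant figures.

H ≈ 50.3 m

Pipe 1: V = 1.764 m/s, Re = 3.30×10^5, ε/D = 1.93×10^-5, f = 0.01426, h_1 = f(L/D)V²/2g = 8.001 m
Pipe 2: V = 2.517 m/s, Re = 3.94×10^5, ε/D = 7.60×10^-4, f = 0.01921, h_2 = f(L/D)V²/2g = 42.25 m
Series → Q common, losses add: H = Σh = 50.25 m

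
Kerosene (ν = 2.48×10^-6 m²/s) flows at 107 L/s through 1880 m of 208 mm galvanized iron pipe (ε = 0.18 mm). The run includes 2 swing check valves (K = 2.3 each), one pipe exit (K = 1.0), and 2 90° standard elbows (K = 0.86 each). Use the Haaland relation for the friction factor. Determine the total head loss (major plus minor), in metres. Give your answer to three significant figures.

H_L ≈ 95.3 m

V = 4Q/(πD²) = 3.149 m/s; V²/2g = 0.5054 m
Re = 2.64×10^5, ε/D = 8.65×10^-4 → f = 0.02005 (Haaland)
Major: h_f = f(L/D)·V²/2g = 0.02005·9038·0.5054 = 91.61 m
Minor: ΣK = 7.32; h_m = ΣK·V²/2g = 3.700 m
Total H_L = 91.61 + 3.700 = 95.30 m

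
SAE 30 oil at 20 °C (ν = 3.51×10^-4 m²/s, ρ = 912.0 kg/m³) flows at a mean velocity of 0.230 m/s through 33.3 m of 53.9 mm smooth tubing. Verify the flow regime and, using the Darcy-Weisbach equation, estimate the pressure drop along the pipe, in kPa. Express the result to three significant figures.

Re = VD/ν = 0.230·0.05390/3.51×10^-4 = 35.3 → laminar (Re < 2300)
f = 64/Re = 1.812
h_f = f(L/D)V²/(2g) = 1.812·(33.3/0.05390)·0.230²/(2·9.81) = 3.018 m
Δp = ρg·h_f = 912.0·9.81·3.018 = 27.01 kPa

Δp ≈ 27.0 kPa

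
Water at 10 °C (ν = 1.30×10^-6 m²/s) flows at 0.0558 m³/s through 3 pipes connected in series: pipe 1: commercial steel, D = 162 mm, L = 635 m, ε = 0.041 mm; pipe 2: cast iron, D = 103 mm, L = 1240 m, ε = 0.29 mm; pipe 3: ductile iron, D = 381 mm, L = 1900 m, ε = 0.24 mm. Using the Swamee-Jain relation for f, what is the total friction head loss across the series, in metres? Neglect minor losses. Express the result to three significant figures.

H ≈ 743 m

Pipe 1: V = 2.707 m/s, Re = 3.37×10^5, ε/D = 2.53×10^-4, f = 0.01653, h_1 = f(L/D)V²/2g = 24.20 m
Pipe 2: V = 6.697 m/s, Re = 5.31×10^5, ε/D = 0.00282, f = 0.02608, h_2 = f(L/D)V²/2g = 717.7 m
Pipe 3: V = 0.4894 m/s, Re = 1.43×10^5, ε/D = 6.30×10^-4, f = 0.02017, h_3 = f(L/D)V²/2g = 1.228 m
Series → Q common, losses add: H = Σh = 743.1 m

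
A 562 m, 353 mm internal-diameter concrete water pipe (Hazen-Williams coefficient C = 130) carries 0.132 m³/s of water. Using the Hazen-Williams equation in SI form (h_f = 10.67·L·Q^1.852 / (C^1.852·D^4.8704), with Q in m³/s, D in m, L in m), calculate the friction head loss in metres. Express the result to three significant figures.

h_f ≈ 2.73 m

h_f = 10.67·562·0.132^1.852 / (130^1.852·0.353^4.8704) = 2.733 m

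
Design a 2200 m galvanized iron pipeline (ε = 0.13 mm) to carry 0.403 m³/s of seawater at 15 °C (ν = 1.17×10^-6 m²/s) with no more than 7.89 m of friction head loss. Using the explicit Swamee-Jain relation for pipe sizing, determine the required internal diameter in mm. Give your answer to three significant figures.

D ≈ 572 mm

Swamee-Jain (Type III): D = 0.66·[ε^1.25·(LQ²/(gh_f))^4.75 + ν·Q^9.4·(L/(gh_f))^5.2]^0.04
LQ²/(gh_f) = 4.616; L/(gh_f) = 28.42
Term 1 = ε^1.25·(…)^4.75 = 0.0199; Term 2 = ν·Q^9.4·(…)^5.2 = 0.00826
D = 0.66·(0.0199 + 0.00826)^0.04 = 0.5721 m = 572 mm
Check: V = 1.57 m/s, Re = 7.67×10^5, f = 0.01529, h_f = 7.36 m ≈ 7.89 m ✓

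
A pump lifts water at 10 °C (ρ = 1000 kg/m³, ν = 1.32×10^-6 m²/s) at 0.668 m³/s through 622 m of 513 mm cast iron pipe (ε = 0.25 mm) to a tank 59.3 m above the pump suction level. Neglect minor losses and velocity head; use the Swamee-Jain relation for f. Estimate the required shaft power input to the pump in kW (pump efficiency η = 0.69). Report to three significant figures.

V = 4Q/(πD²) = 3.232 m/s; Re = 1.26×10^6; ε/D = 4.87×10^-4; f = 0.01711
h_f = f(L/D)V²/2g = 11.04 m
Total head H = z + h_f = 59.3 + 11.04 = 70.34 m
P_hyd = ρgQH = 1000·9.81·0.668·70.34 = 461.0 kW
P_shaft = P_hyd/η = 461.0/0.69 = 668.0 kW

P_shaft ≈ 668 kW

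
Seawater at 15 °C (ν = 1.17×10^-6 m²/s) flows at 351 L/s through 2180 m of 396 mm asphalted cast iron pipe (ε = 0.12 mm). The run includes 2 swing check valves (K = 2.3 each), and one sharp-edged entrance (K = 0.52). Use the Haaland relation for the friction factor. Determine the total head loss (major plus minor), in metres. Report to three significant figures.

V = 4Q/(πD²) = 2.850 m/s; V²/2g = 0.4140 m
Re = 9.65×10^5, ε/D = 3.03×10^-4 → f = 0.01565 (Haaland)
Major: h_f = f(L/D)·V²/2g = 0.01565·5505·0.4140 = 35.67 m
Minor: ΣK = 5.12; h_m = ΣK·V²/2g = 2.119 m
Total H_L = 35.67 + 2.119 = 37.79 m

H_L ≈ 37.8 m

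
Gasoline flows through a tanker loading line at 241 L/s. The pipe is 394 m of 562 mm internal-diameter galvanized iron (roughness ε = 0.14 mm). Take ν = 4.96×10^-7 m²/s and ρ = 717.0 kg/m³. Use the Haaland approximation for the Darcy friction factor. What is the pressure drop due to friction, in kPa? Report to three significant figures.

V = 4Q/(πD²) = 4·0.241/(π·0.562²) = 0.9715 m/s
Re = VD/ν = 0.9715·0.562/4.96×10^-7 = 1.10×10^6 → turbulent
ε/D = 0.14/562 = 2.49×10^-4
Haaland: f = 0.01506
h_f = f(L/D)V²/(2g) = 0.01506·(394/0.562)·0.9715²/(2·9.81) = 0.5078 m
Δp = ρg·h_f = 717.0·9.81·0.5078 = 3.572 kPa

Δp ≈ 3.57 kPa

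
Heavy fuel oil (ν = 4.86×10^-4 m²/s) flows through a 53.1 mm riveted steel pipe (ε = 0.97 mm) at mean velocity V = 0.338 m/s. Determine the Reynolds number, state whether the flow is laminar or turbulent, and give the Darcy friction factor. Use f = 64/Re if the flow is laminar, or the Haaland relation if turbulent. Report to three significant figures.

Re = VD/ν = 0.3380·0.0531/4.86×10^-4 = 36.9
Re < 2300 → laminar → f = 64/Re = 1.733

Re ≈ 36.9; laminar; f = 64/Re ≈ 1.73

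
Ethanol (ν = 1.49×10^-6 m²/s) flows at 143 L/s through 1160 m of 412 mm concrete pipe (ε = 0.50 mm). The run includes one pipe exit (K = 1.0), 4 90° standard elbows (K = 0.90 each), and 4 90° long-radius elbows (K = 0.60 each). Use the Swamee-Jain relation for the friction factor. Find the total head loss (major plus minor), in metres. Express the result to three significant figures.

H_L ≈ 3.98 m

V = 4Q/(πD²) = 1.073 m/s; V²/2g = 0.05864 m
Re = 2.97×10^5, ε/D = 0.00121 → f = 0.02160 (Swamee-Jain)
Major: h_f = f(L/D)·V²/2g = 0.02160·2816·0.05864 = 3.566 m
Minor: ΣK = 7.00; h_m = ΣK·V²/2g = 0.4105 m
Total H_L = 3.566 + 0.4105 = 3.977 m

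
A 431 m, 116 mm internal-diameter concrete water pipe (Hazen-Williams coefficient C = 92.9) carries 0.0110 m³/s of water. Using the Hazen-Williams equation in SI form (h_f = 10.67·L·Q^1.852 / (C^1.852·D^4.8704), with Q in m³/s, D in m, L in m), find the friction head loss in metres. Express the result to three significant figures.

h_f ≈ 8.85 m

h_f = 10.67·431·0.0110^1.852 / (92.9^1.852·0.116^4.8704) = 8.851 m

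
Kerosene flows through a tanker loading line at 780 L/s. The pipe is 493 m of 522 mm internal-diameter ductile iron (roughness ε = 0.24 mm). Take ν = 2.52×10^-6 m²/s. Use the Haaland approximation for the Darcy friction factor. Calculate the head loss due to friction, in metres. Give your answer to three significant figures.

h_f ≈ 10.9 m

V = 4Q/(πD²) = 4·0.780/(π·0.522²) = 3.645 m/s
Re = VD/ν = 3.645·0.522/2.52×10^-6 = 7.55×10^5 → turbulent
ε/D = 0.24/522 = 4.60×10^-4
Haaland: f = 0.01703
h_f = f(L/D)V²/(2g) = 0.01703·(493/0.522)·3.645²/(2·9.81) = 10.89 m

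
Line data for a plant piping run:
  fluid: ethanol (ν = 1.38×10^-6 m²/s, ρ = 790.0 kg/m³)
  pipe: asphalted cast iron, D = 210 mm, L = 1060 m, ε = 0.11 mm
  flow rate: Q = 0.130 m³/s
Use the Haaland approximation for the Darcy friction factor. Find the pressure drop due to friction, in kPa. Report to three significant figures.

V = 4Q/(πD²) = 4·0.130/(π·0.210²) = 3.753 m/s
Re = VD/ν = 3.753·0.210/1.38×10^-6 = 5.71×10^5 → turbulent
ε/D = 0.11/210 = 5.24×10^-4
Haaland: f = 0.01763
h_f = f(L/D)V²/(2g) = 0.01763·(1060/0.210)·3.753²/(2·9.81) = 63.90 m
Δp = ρg·h_f = 790.0·9.81·63.90 = 495.2 kPa

Δp ≈ 495 kPa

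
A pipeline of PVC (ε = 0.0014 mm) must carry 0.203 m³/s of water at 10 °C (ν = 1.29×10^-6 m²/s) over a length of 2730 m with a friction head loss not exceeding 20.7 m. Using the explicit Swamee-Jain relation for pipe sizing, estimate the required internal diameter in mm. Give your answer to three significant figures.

D ≈ 362 mm

Swamee-Jain (Type III): D = 0.66·[ε^1.25·(LQ²/(gh_f))^4.75 + ν·Q^9.4·(L/(gh_f))^5.2]^0.04
LQ²/(gh_f) = 0.5540; L/(gh_f) = 13.44
Term 1 = ε^1.25·(…)^4.75 = 2.91×10^-9; Term 2 = ν·Q^9.4·(…)^5.2 = 2.95×10^-7
D = 0.66·(2.91×10^-9 + 2.95×10^-7)^0.04 = 0.3618 m = 362 mm
Check: V = 1.97 m/s, Re = 5.54×10^5, f = 0.01292, h_f = 19.4 m ≈ 20.7 m ✓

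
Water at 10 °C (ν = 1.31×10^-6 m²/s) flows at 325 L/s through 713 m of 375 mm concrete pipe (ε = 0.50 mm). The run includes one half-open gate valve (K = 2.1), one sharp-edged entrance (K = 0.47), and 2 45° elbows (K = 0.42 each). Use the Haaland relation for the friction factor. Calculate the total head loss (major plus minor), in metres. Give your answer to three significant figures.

V = 4Q/(πD²) = 2.943 m/s; V²/2g = 0.4413 m
Re = 8.42×10^5, ε/D = 0.00133 → f = 0.02139 (Haaland)
Major: h_f = f(L/D)·V²/2g = 0.02139·1901·0.4413 = 17.94 m
Minor: ΣK = 3.41; h_m = ΣK·V²/2g = 1.505 m
Total H_L = 17.94 + 1.505 = 19.45 m

H_L ≈ 19.4 m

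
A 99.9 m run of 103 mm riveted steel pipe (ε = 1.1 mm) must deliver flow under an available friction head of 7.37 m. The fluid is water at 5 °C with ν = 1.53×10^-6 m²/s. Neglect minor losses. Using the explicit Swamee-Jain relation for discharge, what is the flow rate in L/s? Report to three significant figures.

Q ≈ 16.3 L/s

Swamee-Jain (Type II): Q = -0.965·√(gD⁵h_f/L)·ln[ε/(3.7D) + √(3.17ν²L/(gD³h_f))]
√(gD⁵h_f/L) = √(9.81·0.103⁵·7.37/99.9) = 0.002897
ε/(3.7D) = 0.00289; √(3.17ν²L/(gD³h_f)) = 9.69×10^-5
Q = -0.965·0.002897·ln(0.002983) = 0.01625 m³/s
Check: V = 1.95 m/s, Re = 1.31×10^5, f = 0.03941, h_f = 7.41 m ≈ 7.37 m ✓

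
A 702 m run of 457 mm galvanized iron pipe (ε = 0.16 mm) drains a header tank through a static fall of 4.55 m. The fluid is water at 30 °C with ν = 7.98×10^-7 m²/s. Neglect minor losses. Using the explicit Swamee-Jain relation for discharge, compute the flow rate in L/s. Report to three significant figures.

Q ≈ 312 L/s

Swamee-Jain (Type II): Q = -0.965·√(gD⁵h_f/L)·ln[ε/(3.7D) + √(3.17ν²L/(gD³h_f))]
√(gD⁵h_f/L) = √(9.81·0.457⁵·4.55/702) = 0.03560
ε/(3.7D) = 9.46×10^-5; √(3.17ν²L/(gD³h_f)) = 1.82×10^-5
Q = -0.965·0.03560·ln(1.129×10^-4) = 0.3123 m³/s
Check: V = 1.90 m/s, Re = 1.09×10^6, f = 0.01613, h_f = 4.58 m ≈ 4.55 m ✓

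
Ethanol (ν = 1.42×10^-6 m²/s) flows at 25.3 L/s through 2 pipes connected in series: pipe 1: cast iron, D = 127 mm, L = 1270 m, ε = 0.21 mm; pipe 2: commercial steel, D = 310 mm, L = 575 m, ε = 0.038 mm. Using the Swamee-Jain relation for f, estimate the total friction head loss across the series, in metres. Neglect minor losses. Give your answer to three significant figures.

Pipe 1: V = 1.997 m/s, Re = 1.79×10^5, ε/D = 0.00165, f = 0.02358, h_1 = f(L/D)V²/2g = 47.94 m
Pipe 2: V = 0.3352 m/s, Re = 7.32×10^4, ε/D = 1.23×10^-4, f = 0.01969, h_2 = f(L/D)V²/2g = 0.2092 m
Series → Q common, losses add: H = Σh = 48.15 m

H ≈ 48.2 m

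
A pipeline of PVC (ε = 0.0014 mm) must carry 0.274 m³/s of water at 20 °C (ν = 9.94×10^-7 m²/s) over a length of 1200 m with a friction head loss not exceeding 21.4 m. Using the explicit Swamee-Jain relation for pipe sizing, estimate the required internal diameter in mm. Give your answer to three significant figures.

Swamee-Jain (Type III): D = 0.66·[ε^1.25·(LQ²/(gh_f))^4.75 + ν·Q^9.4·(L/(gh_f))^5.2]^0.04
LQ²/(gh_f) = 0.4291; L/(gh_f) = 5.716
Term 1 = ε^1.25·(…)^4.75 = 8.66×10^-10; Term 2 = ν·Q^9.4·(…)^5.2 = 4.46×10^-8
D = 0.66·(8.66×10^-10 + 4.46×10^-8)^0.04 = 0.3356 m = 336 mm
Check: V = 3.10 m/s, Re = 1.05×10^6, f = 0.01163, h_f = 20.3 m ≈ 21.4 m ✓

D ≈ 336 mm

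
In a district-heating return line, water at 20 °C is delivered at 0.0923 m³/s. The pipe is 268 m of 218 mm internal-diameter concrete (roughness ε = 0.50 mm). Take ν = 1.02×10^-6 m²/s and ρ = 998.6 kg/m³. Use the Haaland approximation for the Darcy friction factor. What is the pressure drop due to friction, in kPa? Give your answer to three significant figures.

Δp ≈ 92.4 kPa

V = 4Q/(πD²) = 4·0.0923/(π·0.218²) = 2.473 m/s
Re = VD/ν = 2.473·0.218/1.02×10^-6 = 5.29×10^5 → turbulent
ε/D = 0.50/218 = 0.00229
Haaland: f = 0.02462
h_f = f(L/D)V²/(2g) = 0.02462·(268/0.218)·2.473²/(2·9.81) = 9.435 m
Δp = ρg·h_f = 998.6·9.81·9.435 = 92.42 kPa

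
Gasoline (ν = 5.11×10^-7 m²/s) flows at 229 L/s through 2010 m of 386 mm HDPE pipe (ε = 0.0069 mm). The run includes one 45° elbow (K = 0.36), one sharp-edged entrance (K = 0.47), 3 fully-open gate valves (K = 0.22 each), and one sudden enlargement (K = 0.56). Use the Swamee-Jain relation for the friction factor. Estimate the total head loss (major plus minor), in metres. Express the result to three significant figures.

H_L ≈ 12.0 m

V = 4Q/(πD²) = 1.957 m/s; V²/2g = 0.1952 m
Re = 1.48×10^6, ε/D = 1.79×10^-5 → f = 0.01142 (Swamee-Jain)
Major: h_f = f(L/D)·V²/2g = 0.01142·5207·0.1952 = 11.60 m
Minor: ΣK = 2.05; h_m = ΣK·V²/2g = 0.4001 m
Total H_L = 11.60 + 0.4001 = 12.00 m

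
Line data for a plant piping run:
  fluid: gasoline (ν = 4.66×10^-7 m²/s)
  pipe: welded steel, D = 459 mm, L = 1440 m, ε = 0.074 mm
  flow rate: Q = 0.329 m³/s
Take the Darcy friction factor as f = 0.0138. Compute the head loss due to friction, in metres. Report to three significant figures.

V = 4Q/(πD²) = 4·0.329/(π·0.459²) = 1.988 m/s
h_f = f(L/D)V²/(2g) = 0.01380·(1440/0.459)·1.988²/(2·9.81) = 8.724 m

h_f ≈ 8.72 m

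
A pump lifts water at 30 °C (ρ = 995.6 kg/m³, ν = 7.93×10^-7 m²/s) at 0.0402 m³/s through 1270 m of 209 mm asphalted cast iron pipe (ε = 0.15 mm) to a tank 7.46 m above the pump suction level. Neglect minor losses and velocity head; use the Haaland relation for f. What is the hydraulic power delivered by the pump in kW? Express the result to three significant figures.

V = 4Q/(πD²) = 1.172 m/s; Re = 3.09×10^5; ε/D = 7.18×10^-4; f = 0.01921
h_f = f(L/D)V²/2g = 8.169 m
Total head H = z + h_f = 7.46 + 8.169 = 15.63 m
P_hyd = ρgQH = 995.6·9.81·0.0402·15.63 = 6.136 kW

P_hyd ≈ 6.14 kW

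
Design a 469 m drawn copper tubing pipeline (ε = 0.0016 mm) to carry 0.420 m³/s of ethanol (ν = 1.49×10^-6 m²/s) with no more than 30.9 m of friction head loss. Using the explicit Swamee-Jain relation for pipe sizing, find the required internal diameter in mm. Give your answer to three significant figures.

Swamee-Jain (Type III): D = 0.66·[ε^1.25·(LQ²/(gh_f))^4.75 + ν·Q^9.4·(L/(gh_f))^5.2]^0.04
LQ²/(gh_f) = 0.2729; L/(gh_f) = 1.547
Term 1 = ε^1.25·(…)^4.75 = 1.19×10^-10; Term 2 = ν·Q^9.4·(…)^5.2 = 4.14×10^-9
D = 0.66·(1.19×10^-10 + 4.14×10^-9)^0.04 = 0.3053 m = 305 mm
Check: V = 5.74 m/s, Re = 1.18×10^6, f = 0.01144, h_f = 29.5 m ≈ 30.9 m ✓

D ≈ 305 mm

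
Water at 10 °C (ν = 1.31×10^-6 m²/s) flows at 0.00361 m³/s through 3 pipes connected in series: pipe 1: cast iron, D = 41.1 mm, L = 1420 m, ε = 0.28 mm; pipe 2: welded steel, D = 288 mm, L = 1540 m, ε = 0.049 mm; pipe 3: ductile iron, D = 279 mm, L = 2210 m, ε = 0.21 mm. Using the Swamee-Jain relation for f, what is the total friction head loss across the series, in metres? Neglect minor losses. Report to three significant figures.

H ≈ 451 m

Pipe 1: V = 2.721 m/s, Re = 8.54×10^4, ε/D = 0.00681, f = 0.03460, h_1 = f(L/D)V²/2g = 451.1 m
Pipe 2: V = 0.05542 m/s, Re = 1.22×10^4, ε/D = 1.70×10^-4, f = 0.02968, h_2 = f(L/D)V²/2g = 0.02484 m
Pipe 3: V = 0.05905 m/s, Re = 1.26×10^4, ε/D = 7.53×10^-4, f = 0.03054, h_3 = f(L/D)V²/2g = 0.04299 m
Series → Q common, losses add: H = Σh = 451.1 m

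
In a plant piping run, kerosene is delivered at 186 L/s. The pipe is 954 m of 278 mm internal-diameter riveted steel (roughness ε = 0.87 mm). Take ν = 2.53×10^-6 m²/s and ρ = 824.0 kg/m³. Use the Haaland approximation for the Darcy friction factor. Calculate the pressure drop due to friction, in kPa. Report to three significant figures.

Δp ≈ 357 kPa

V = 4Q/(πD²) = 4·0.186/(π·0.278²) = 3.064 m/s
Re = VD/ν = 3.064·0.278/2.53×10^-6 = 3.37×10^5 → turbulent
ε/D = 0.87/278 = 0.00313
Haaland: f = 0.02688
h_f = f(L/D)V²/(2g) = 0.02688·(954/0.278)·3.064²/(2·9.81) = 44.15 m
Δp = ρg·h_f = 824.0·9.81·44.15 = 356.9 kPa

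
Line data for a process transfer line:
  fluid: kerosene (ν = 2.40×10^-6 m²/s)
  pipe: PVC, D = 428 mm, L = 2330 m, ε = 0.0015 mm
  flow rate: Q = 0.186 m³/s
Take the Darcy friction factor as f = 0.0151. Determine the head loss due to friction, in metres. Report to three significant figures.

h_f ≈ 7.00 m

V = 4Q/(πD²) = 4·0.186/(π·0.428²) = 1.293 m/s
h_f = f(L/D)V²/(2g) = 0.01510·(2330/0.428)·1.293²/(2·9.81) = 7.003 m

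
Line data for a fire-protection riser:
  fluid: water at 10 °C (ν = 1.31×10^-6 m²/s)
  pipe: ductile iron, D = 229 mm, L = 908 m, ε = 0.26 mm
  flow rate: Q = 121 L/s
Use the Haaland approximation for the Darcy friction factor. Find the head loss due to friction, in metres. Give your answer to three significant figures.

V = 4Q/(πD²) = 4·0.121/(π·0.229²) = 2.938 m/s
Re = VD/ν = 2.938·0.229/1.31×10^-6 = 5.14×10^5 → turbulent
ε/D = 0.26/229 = 0.00114
Haaland: f = 0.02076
h_f = f(L/D)V²/(2g) = 0.02076·(908/0.229)·2.938²/(2·9.81) = 36.22 m

h_f ≈ 36.2 m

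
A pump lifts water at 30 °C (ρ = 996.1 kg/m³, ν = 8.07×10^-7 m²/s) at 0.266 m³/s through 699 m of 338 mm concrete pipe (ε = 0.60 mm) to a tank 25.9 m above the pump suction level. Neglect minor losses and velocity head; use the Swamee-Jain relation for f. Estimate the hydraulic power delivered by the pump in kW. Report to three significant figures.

P_hyd ≈ 123 kW

V = 4Q/(πD²) = 2.965 m/s; Re = 1.24×10^6; ε/D = 0.00178; f = 0.02293
h_f = f(L/D)V²/2g = 21.24 m
Total head H = z + h_f = 25.9 + 21.24 = 47.14 m
P_hyd = ρgQH = 996.1·9.81·0.266·47.14 = 122.5 kW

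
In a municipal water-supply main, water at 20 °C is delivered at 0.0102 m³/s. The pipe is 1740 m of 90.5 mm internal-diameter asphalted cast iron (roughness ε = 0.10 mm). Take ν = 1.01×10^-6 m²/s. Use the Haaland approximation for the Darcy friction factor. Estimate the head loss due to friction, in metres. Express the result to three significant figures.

V = 4Q/(πD²) = 4·0.0102/(π·0.0905²) = 1.586 m/s
Re = VD/ν = 1.586·0.0905/1.01×10^-6 = 1.42×10^5 → turbulent
ε/D = 0.10/90.5 = 0.00110
Haaland: f = 0.02175
h_f = f(L/D)V²/(2g) = 0.02175·(1740/0.0905)·1.586²/(2·9.81) = 53.58 m

h_f ≈ 53.6 m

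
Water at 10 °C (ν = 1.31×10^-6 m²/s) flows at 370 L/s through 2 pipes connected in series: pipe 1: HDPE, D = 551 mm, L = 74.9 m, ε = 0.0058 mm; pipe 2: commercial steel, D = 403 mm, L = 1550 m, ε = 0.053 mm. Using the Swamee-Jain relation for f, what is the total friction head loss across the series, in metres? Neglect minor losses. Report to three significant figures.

H ≈ 23.4 m

Pipe 1: V = 1.552 m/s, Re = 6.53×10^5, ε/D = 1.05×10^-5, f = 0.01269, h_1 = f(L/D)V²/2g = 0.2117 m
Pipe 2: V = 2.901 m/s, Re = 8.92×10^5, ε/D = 1.32×10^-4, f = 0.01407, h_2 = f(L/D)V²/2g = 23.20 m
Series → Q common, losses add: H = Σh = 23.41 m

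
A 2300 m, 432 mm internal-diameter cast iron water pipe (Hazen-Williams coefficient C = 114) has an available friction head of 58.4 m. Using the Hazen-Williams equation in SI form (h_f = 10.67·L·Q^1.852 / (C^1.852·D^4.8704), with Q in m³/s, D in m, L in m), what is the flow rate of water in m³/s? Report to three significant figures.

Rearranging: Q = [h_f·C^1.852·D^4.8704 / (10.67·L)]^(1/1.852)
Q = [58.4·114^1.852·0.432^4.8704 / (10.67·2300)]^0.540 = 0.4805 m³/s

Q ≈ 0.481 m³/s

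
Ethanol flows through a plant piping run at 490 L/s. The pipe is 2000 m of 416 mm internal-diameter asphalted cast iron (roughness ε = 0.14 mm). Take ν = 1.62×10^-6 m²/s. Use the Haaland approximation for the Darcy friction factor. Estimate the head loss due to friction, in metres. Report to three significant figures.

h_f ≈ 50.9 m

V = 4Q/(πD²) = 4·0.490/(π·0.416²) = 3.605 m/s
Re = VD/ν = 3.605·0.416/1.62×10^-6 = 9.26×10^5 → turbulent
ε/D = 0.14/416 = 3.37×10^-4
Haaland: f = 0.01597
h_f = f(L/D)V²/(2g) = 0.01597·(2000/0.416)·3.605²/(2·9.81) = 50.85 m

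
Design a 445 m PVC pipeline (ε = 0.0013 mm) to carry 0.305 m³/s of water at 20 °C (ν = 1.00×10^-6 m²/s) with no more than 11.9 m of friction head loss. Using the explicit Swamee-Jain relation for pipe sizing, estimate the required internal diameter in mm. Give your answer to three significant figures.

Swamee-Jain (Type III): D = 0.66·[ε^1.25·(LQ²/(gh_f))^4.75 + ν·Q^9.4·(L/(gh_f))^5.2]^0.04
LQ²/(gh_f) = 0.3546; L/(gh_f) = 3.812
Term 1 = ε^1.25·(…)^4.75 = 3.19×10^-10; Term 2 = ν·Q^9.4·(…)^5.2 = 1.49×10^-8
D = 0.66·(3.19×10^-10 + 1.49×10^-8)^0.04 = 0.3213 m = 321 mm
Check: V = 3.76 m/s, Re = 1.21×10^6, f = 0.01136, h_f = 11.4 m ≈ 11.9 m ✓

D ≈ 321 mm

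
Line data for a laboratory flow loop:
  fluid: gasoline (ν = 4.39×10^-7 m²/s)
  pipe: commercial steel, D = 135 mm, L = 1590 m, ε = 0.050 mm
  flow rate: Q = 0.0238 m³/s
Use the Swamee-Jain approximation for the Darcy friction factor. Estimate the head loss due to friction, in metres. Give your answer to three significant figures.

V = 4Q/(πD²) = 4·0.0238/(π·0.135²) = 1.663 m/s
Re = VD/ν = 1.663·0.135/4.39×10^-7 = 5.11×10^5 → turbulent
ε/D = 0.050/135 = 3.70×10^-4
Swamee-Jain: f = 0.01688
h_f = f(L/D)V²/(2g) = 0.01688·(1590/0.135)·1.663²/(2·9.81) = 28.02 m

h_f ≈ 28.0 m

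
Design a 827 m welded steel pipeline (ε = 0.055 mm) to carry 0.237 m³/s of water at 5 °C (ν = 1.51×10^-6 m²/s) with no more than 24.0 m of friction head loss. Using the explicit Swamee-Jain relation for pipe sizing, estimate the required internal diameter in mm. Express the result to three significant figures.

D ≈ 303 mm

Swamee-Jain (Type III): D = 0.66·[ε^1.25·(LQ²/(gh_f))^4.75 + ν·Q^9.4·(L/(gh_f))^5.2]^0.04
LQ²/(gh_f) = 0.1973; L/(gh_f) = 3.513
Term 1 = ε^1.25·(…)^4.75 = 2.12×10^-9; Term 2 = ν·Q^9.4·(…)^5.2 = 1.38×10^-9
D = 0.66·(2.12×10^-9 + 1.38×10^-9)^0.04 = 0.3029 m = 303 mm
Check: V = 3.29 m/s, Re = 6.60×10^5, f = 0.01498, h_f = 22.6 m ≈ 24.0 m ✓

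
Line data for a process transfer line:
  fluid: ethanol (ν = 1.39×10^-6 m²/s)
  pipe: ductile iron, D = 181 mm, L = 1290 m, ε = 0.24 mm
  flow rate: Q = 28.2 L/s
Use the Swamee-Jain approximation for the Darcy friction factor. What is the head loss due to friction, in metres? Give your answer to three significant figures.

V = 4Q/(πD²) = 4·0.0282/(π·0.181²) = 1.096 m/s
Re = VD/ν = 1.096·0.181/1.39×10^-6 = 1.43×10^5 → turbulent
ε/D = 0.24/181 = 0.00133
Swamee-Jain: f = 0.02282
h_f = f(L/D)V²/(2g) = 0.02282·(1290/0.181)·1.096²/(2·9.81) = 9.958 m

h_f ≈ 9.96 m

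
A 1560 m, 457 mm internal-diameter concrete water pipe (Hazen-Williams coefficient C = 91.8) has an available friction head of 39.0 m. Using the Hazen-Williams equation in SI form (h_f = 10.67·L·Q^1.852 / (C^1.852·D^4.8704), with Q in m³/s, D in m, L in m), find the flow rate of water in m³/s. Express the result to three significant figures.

Q ≈ 0.445 m³/s

Rearranging: Q = [h_f·C^1.852·D^4.8704 / (10.67·L)]^(1/1.852)
Q = [39.0·91.8^1.852·0.457^4.8704 / (10.67·1560)]^0.540 = 0.4449 m³/s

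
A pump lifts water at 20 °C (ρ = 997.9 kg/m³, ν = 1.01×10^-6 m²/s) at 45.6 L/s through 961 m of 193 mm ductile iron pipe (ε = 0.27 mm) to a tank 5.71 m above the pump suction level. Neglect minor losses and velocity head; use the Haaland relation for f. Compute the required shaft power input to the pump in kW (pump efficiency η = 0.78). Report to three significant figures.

P_shaft ≈ 11.1 kW

V = 4Q/(πD²) = 1.559 m/s; Re = 2.98×10^5; ε/D = 0.00140; f = 0.02207
h_f = f(L/D)V²/2g = 13.61 m
Total head H = z + h_f = 5.71 + 13.61 = 19.32 m
P_hyd = ρgQH = 997.9·9.81·0.0456·19.32 = 8.623 kW
P_shaft = P_hyd/η = 8.623/0.78 = 11.06 kW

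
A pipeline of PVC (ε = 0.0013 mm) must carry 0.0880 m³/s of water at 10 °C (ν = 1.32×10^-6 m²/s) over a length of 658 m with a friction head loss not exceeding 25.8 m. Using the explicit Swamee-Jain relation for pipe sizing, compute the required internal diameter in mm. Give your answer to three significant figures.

Swamee-Jain (Type III): D = 0.66·[ε^1.25·(LQ²/(gh_f))^4.75 + ν·Q^9.4·(L/(gh_f))^5.2]^0.04
LQ²/(gh_f) = 0.02013; L/(gh_f) = 2.600
Term 1 = ε^1.25·(…)^4.75 = 3.85×10^-16; Term 2 = ν·Q^9.4·(…)^5.2 = 2.27×10^-14
D = 0.66·(3.85×10^-16 + 2.27×10^-14)^0.04 = 0.1880 m = 188 mm
Check: V = 3.17 m/s, Re = 4.52×10^5, f = 0.01344, h_f = 24.1 m ≈ 25.8 m ✓

D ≈ 188 mm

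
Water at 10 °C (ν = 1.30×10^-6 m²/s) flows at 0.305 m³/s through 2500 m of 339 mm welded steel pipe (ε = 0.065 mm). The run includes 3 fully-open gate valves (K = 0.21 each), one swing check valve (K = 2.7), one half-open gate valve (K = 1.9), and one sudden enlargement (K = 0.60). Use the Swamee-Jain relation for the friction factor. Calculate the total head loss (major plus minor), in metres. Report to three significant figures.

H_L ≈ 66.9 m

V = 4Q/(πD²) = 3.379 m/s; V²/2g = 0.5820 m
Re = 8.81×10^5, ε/D = 1.92×10^-4 → f = 0.01479 (Swamee-Jain)
Major: h_f = f(L/D)·V²/2g = 0.01479·7375·0.5820 = 63.49 m
Minor: ΣK = 5.83; h_m = ΣK·V²/2g = 3.393 m
Total H_L = 63.49 + 3.393 = 66.88 m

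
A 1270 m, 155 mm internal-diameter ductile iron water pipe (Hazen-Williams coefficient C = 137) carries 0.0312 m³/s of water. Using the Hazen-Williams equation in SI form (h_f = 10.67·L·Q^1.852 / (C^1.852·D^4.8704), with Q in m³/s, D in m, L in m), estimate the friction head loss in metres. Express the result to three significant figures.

h_f ≈ 21.3 m

h_f = 10.67·1270·0.0312^1.852 / (137^1.852·0.155^4.8704) = 21.35 m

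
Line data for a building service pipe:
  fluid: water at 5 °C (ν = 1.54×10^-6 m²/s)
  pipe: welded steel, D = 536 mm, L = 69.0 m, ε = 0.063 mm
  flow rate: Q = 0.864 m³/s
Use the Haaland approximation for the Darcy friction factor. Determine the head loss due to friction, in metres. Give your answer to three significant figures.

V = 4Q/(πD²) = 4·0.864/(π·0.536²) = 3.829 m/s
Re = VD/ν = 3.829·0.536/1.54×10^-6 = 1.33×10^6 → turbulent
ε/D = 0.063/536 = 1.18×10^-4
Haaland: f = 0.01332
h_f = f(L/D)V²/(2g) = 0.01332·(69.0/0.536)·3.829²/(2·9.81) = 1.281 m

h_f ≈ 1.28 m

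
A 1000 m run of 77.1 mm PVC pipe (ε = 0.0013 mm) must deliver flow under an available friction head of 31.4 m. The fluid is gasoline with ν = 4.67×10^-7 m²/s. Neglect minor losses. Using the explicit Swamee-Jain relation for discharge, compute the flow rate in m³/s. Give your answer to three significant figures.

Q ≈ 0.00840 m³/s

Swamee-Jain (Type II): Q = -0.965·√(gD⁵h_f/L)·ln[ε/(3.7D) + √(3.17ν²L/(gD³h_f))]
√(gD⁵h_f/L) = √(9.81·0.0771⁵·31.4/1000) = 9.161×10^-4
ε/(3.7D) = 4.56×10^-6; √(3.17ν²L/(gD³h_f)) = 7.00×10^-5
Q = -0.965·9.161×10^-4·ln(7.454×10^-5) = 0.008402 m³/s
Check: V = 1.80 m/s, Re = 2.97×10^5, f = 0.01460, h_f = 31.2 m ≈ 31.4 m ✓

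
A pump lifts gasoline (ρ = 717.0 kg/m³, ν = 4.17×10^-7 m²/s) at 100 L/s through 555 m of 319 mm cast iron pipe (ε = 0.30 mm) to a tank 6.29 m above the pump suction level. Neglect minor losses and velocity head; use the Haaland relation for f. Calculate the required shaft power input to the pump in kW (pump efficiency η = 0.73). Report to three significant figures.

P_shaft ≈ 8.69 kW

V = 4Q/(πD²) = 1.251 m/s; Re = 9.57×10^5; ε/D = 9.40×10^-4; f = 0.01967
h_f = f(L/D)V²/2g = 2.731 m
Total head H = z + h_f = 6.29 + 2.731 = 9.021 m
P_hyd = ρgQH = 717.0·9.81·0.100·9.021 = 6.345 kW
P_shaft = P_hyd/η = 6.345/0.73 = 8.692 kW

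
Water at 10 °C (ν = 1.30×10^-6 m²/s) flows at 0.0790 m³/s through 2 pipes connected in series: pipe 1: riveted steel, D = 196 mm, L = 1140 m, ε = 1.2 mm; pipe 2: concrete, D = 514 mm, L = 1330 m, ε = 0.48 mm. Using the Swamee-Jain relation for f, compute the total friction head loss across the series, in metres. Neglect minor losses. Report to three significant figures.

H ≈ 66.7 m

Pipe 1: V = 2.618 m/s, Re = 3.95×10^5, ε/D = 0.00612, f = 0.03264, h_1 = f(L/D)V²/2g = 66.33 m
Pipe 2: V = 0.3807 m/s, Re = 1.51×10^5, ε/D = 9.34×10^-4, f = 0.02134, h_2 = f(L/D)V²/2g = 0.4080 m
Series → Q common, losses add: H = Σh = 66.74 m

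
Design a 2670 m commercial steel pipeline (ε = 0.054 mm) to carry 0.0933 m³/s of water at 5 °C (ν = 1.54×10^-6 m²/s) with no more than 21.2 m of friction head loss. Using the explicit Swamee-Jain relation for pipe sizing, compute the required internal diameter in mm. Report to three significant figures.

Swamee-Jain (Type III): D = 0.66·[ε^1.25·(LQ²/(gh_f))^4.75 + ν·Q^9.4·(L/(gh_f))^5.2]^0.04
LQ²/(gh_f) = 0.1118; L/(gh_f) = 12.84
Term 1 = ε^1.25·(…)^4.75 = 1.40×10^-10; Term 2 = ν·Q^9.4·(…)^5.2 = 1.86×10^-10
D = 0.66·(1.40×10^-10 + 1.86×10^-10)^0.04 = 0.2754 m = 275 mm
Check: V = 1.57 m/s, Re = 2.80×10^5, f = 0.01641, h_f = 19.9 m ≈ 21.2 m ✓

D ≈ 275 mm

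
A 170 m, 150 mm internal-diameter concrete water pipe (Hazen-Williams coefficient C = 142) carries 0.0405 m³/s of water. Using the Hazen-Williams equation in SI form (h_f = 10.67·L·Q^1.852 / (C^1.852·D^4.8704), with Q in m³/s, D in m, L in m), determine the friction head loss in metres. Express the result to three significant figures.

h_f = 10.67·170·0.0405^1.852 / (142^1.852·0.150^4.8704) = 5.086 m

h_f ≈ 5.09 m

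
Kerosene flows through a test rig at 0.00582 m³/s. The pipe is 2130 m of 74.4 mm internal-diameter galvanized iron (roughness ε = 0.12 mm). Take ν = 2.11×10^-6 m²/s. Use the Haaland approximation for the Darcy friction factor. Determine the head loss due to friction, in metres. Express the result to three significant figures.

h_f ≈ 66.7 m

V = 4Q/(πD²) = 4·0.00582/(π·0.0744²) = 1.339 m/s
Re = VD/ν = 1.339·0.0744/2.11×10^-6 = 4.72×10^4 → turbulent
ε/D = 0.12/74.4 = 0.00161
Haaland: f = 0.02551
h_f = f(L/D)V²/(2g) = 0.02551·(2130/0.0744)·1.339²/(2·9.81) = 66.70 m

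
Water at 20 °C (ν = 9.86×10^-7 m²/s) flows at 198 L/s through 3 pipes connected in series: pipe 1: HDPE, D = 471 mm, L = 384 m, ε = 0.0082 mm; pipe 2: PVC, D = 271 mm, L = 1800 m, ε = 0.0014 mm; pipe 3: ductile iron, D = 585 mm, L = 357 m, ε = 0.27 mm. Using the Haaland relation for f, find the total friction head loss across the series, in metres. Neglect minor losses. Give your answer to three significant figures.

H ≈ 48.0 m

Pipe 1: V = 1.136 m/s, Re = 5.43×10^5, ε/D = 1.74×10^-5, f = 0.01309, h_1 = f(L/D)V²/2g = 0.7024 m
Pipe 2: V = 3.433 m/s, Re = 9.43×10^5, ε/D = 5.17×10^-6, f = 0.01179, h_2 = f(L/D)V²/2g = 47.01 m
Pipe 3: V = 0.7367 m/s, Re = 4.37×10^5, ε/D = 4.62×10^-4, f = 0.01744, h_3 = f(L/D)V²/2g = 0.2944 m
Series → Q common, losses add: H = Σh = 48.01 m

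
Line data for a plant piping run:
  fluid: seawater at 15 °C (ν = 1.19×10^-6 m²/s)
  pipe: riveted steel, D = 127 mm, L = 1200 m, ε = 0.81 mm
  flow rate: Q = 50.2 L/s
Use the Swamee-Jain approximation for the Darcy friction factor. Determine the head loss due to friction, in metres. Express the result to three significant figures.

h_f ≈ 250 m

V = 4Q/(πD²) = 4·0.0502/(π·0.127²) = 3.963 m/s
Re = VD/ν = 3.963·0.127/1.19×10^-6 = 4.23×10^5 → turbulent
ε/D = 0.81/127 = 0.00638
Swamee-Jain: f = 0.03303
h_f = f(L/D)V²/(2g) = 0.03303·(1200/0.127)·3.963²/(2·9.81) = 249.8 m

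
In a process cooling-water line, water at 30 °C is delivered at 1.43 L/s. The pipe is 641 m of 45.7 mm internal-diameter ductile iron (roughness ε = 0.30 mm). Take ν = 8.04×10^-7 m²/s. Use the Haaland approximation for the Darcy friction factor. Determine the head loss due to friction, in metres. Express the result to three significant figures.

V = 4Q/(πD²) = 4·0.00143/(π·0.0457²) = 0.8718 m/s
Re = VD/ν = 0.8718·0.0457/8.04×10^-7 = 4.96×10^4 → turbulent
ε/D = 0.30/45.7 = 0.00656
Haaland: f = 0.03452
h_f = f(L/D)V²/(2g) = 0.03452·(641/0.0457)·0.8718²/(2·9.81) = 18.76 m

h_f ≈ 18.8 m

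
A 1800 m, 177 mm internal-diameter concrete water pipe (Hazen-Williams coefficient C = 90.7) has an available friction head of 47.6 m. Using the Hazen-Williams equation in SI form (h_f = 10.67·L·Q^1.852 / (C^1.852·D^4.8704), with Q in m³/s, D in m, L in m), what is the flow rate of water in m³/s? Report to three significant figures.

Rearranging: Q = [h_f·C^1.852·D^4.8704 / (10.67·L)]^(1/1.852)
Q = [47.6·90.7^1.852·0.177^4.8704 / (10.67·1800)]^0.540 = 0.03740 m³/s

Q ≈ 0.0374 m³/s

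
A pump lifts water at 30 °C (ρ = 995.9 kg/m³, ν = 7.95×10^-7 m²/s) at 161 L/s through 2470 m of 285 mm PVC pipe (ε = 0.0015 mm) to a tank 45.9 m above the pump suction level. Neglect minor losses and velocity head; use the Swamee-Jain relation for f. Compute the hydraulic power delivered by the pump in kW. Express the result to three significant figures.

V = 4Q/(πD²) = 2.524 m/s; Re = 9.05×10^5; ε/D = 5.26×10^-6; f = 0.01193
h_f = f(L/D)V²/2g = 33.56 m
Total head H = z + h_f = 45.9 + 33.56 = 79.46 m
P_hyd = ρgQH = 995.9·9.81·0.161·79.46 = 125.0 kW

P_hyd ≈ 125 kW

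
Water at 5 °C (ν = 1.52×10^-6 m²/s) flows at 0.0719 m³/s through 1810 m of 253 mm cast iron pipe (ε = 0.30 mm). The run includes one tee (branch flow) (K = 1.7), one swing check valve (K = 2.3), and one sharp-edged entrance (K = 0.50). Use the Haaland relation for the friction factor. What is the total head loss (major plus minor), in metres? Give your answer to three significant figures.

V = 4Q/(πD²) = 1.430 m/s; V²/2g = 0.1043 m
Re = 2.38×10^5, ε/D = 0.00119 → f = 0.02146 (Haaland)
Major: h_f = f(L/D)·V²/2g = 0.02146·7154·0.1043 = 16.01 m
Minor: ΣK = 4.50; h_m = ΣK·V²/2g = 0.4691 m
Total H_L = 16.01 + 0.4691 = 16.47 m

H_L ≈ 16.5 m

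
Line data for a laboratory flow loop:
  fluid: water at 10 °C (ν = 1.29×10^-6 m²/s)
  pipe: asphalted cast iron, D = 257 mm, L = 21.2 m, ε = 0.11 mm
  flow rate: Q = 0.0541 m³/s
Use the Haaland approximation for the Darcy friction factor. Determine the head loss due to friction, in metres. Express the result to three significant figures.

h_f ≈ 0.0832 m

V = 4Q/(πD²) = 4·0.0541/(π·0.257²) = 1.043 m/s
Re = VD/ν = 1.043·0.257/1.29×10^-6 = 2.08×10^5 → turbulent
ε/D = 0.11/257 = 4.28×10^-4
Haaland: f = 0.01818
h_f = f(L/D)V²/(2g) = 0.01818·(21.2/0.257)·1.043²/(2·9.81) = 0.08315 m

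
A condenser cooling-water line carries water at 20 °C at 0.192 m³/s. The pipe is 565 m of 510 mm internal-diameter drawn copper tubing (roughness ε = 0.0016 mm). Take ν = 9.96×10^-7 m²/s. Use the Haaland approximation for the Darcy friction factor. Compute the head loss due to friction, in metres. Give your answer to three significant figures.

V = 4Q/(πD²) = 4·0.192/(π·0.510²) = 0.9399 m/s
Re = VD/ν = 0.9399·0.510/9.96×10^-7 = 4.81×10^5 → turbulent
ε/D = 0.0016/510 = 3.14×10^-6
Haaland: f = 0.01319
h_f = f(L/D)V²/(2g) = 0.01319·(565/0.510)·0.9399²/(2·9.81) = 0.6577 m

h_f ≈ 0.658 m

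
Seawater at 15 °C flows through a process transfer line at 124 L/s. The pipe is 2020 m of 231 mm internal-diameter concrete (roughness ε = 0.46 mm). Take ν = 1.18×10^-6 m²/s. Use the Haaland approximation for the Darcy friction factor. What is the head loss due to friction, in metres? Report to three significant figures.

V = 4Q/(πD²) = 4·0.124/(π·0.231²) = 2.959 m/s
Re = VD/ν = 2.959·0.231/1.18×10^-6 = 5.79×10^5 → turbulent
ε/D = 0.46/231 = 0.00199
Haaland: f = 0.02372
h_f = f(L/D)V²/(2g) = 0.02372·(2020/0.231)·2.959²/(2·9.81) = 92.55 m

h_f ≈ 92.5 m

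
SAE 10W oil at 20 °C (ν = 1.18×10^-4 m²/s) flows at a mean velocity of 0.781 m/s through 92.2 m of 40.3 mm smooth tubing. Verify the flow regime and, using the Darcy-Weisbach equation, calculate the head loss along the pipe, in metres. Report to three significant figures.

h_f ≈ 17.1 m

Re = VD/ν = 0.781·0.04030/1.18×10^-4 = 267 → laminar (Re < 2300)
f = 64/Re = 0.2399
h_f = f(L/D)V²/(2g) = 0.2399·(92.2/0.04030)·0.781²/(2·9.81) = 17.07 m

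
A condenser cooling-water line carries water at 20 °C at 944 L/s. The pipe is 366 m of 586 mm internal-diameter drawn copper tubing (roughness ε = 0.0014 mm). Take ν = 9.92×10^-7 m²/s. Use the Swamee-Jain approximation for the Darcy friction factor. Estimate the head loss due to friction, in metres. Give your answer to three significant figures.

h_f ≈ 4.06 m

V = 4Q/(πD²) = 4·0.944/(π·0.586²) = 3.500 m/s
Re = VD/ν = 3.500·0.586/9.92×10^-7 = 2.07×10^6 → turbulent
ε/D = 0.0014/586 = 2.39×10^-6
Swamee-Jain: f = 0.01040
h_f = f(L/D)V²/(2g) = 0.01040·(366/0.586)·3.500²/(2·9.81) = 4.057 m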